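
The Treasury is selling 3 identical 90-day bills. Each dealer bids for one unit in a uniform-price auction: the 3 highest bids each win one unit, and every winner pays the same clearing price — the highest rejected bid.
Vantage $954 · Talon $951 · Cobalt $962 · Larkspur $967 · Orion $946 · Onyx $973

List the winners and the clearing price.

Onyx, Larkspur, Cobalt; each pays $954

Ordering the bids: 973 (Onyx), 967 (Larkspur), 962 (Cobalt), 954 (Vantage), 951 (Talon), …
Winners (3 units): Onyx, Larkspur, Cobalt.
First losing bid is Vantage's $954, which sets the uniform price.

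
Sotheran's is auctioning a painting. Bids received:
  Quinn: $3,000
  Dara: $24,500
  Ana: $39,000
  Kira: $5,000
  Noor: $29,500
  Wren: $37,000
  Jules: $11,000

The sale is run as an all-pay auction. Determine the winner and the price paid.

Bids in order: 39,000 (Ana) > 37,000 (Wren) > 29,500 (Noor) > 24,500 (Dara) > 11,000 (Jules) > 5,000 (Kira) > …
Ana is highest and takes the item; every bidder forfeits their bid.

Ana pays $39,000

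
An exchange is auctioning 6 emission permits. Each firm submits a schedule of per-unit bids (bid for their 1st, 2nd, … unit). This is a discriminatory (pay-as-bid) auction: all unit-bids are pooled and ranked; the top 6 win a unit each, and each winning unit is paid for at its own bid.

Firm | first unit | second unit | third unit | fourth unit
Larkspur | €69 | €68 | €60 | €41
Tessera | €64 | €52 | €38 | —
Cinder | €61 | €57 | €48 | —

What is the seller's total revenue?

Pooled unit-bids ranked (top 6): 69 (Larkspur-1), 68 (Larkspur-2), 64 (Tessera-1), 61 (Cinder-1), 60 (Larkspur-3), 57 (Cinder-2)
Next rejected bid: €52 (not a price — pay-as-bid).
Each winning unit pays its own bid.
Revenue = 69 + 68 + 64 + 61 + 60 + 57 = €379.

Total revenue: €379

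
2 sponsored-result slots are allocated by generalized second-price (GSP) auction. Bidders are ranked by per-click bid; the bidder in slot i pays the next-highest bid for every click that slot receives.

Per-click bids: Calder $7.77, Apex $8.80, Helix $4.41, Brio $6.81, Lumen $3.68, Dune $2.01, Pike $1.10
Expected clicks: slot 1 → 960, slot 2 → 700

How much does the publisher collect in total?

Ranked by bid: $8.80 (Apex) > $7.77 (Calder) > $6.81 (Brio) > …
Slot 1: Apex pays $7.77 × 960 = $7459.20
Slot 2: Calder pays $6.81 × 700 = $4767.00
Total = $12226.20

Total revenue: $12226.20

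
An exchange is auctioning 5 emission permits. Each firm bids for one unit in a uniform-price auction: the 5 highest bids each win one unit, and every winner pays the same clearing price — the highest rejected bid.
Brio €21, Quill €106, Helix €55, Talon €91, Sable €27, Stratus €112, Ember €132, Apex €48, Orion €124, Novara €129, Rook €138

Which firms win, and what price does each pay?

Rook, Ember, Novara, Orion, Stratus; each pays €106

Ordering the bids: 138 (Rook), 132 (Ember), 129 (Novara), 124 (Orion), 112 (Stratus), 106 (Quill), 91 (Talon), …
The 5 highest are Rook, Ember, Novara, Orion, Stratus.
Clearing price = highest rejected bid = €106.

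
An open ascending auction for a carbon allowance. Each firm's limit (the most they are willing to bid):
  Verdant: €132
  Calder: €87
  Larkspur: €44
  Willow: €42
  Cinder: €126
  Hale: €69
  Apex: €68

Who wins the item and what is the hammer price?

Rule: the price rises until one bidder remains; the winner pays the price at which the last rival dropped out.
Limits ranked: 132 (Verdant) > 126 (Cinder) > 87 (Calder) > 69 (Hale) > 68 (Apex) > 44 (Larkspur) > …
Bidding ends when Cinder exits at €126; Verdant takes it.

Verdant wins at €126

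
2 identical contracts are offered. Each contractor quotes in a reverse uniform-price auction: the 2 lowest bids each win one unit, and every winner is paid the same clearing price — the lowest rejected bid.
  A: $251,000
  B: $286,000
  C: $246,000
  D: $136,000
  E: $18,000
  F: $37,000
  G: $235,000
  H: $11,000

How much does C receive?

Bids ranked low→high: 11,000 (H), 18,000 (E), 37,000 (F), 136,000 (D), …
The 2 lowest are H, E.
Lowest unsuccessful bid: $37,000 → clearing price.
C does not win → is paid $0.

C is paid $0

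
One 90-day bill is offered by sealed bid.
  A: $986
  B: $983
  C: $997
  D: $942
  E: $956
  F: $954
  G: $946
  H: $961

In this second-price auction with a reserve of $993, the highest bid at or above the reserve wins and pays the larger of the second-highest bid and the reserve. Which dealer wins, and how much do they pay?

Rule: the highest bid at or above the reserve wins and pays the larger of the second-highest bid and the reserve.
Sorting bids: 997 (C) > 986 (A) > 983 (B) > 961 (H) > 956 (E) > 954 (F) > …
C has the top bid at or above the reserve ($997).
Second-highest bid $986 is below the reserve $993, so the reserve binds → payment $993.

C pays $993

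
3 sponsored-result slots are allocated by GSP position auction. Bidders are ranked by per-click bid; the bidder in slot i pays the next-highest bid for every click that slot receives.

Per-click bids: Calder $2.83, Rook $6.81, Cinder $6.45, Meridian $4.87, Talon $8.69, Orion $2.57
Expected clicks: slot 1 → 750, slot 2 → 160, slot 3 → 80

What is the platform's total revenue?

Per-click bids in order: $8.69 (Talon) > $6.81 (Rook) > $6.45 (Cinder) > $4.87 (Meridian) > …
Slot 1: Talon pays $6.81 × 750 = $5107.50
Slot 2: Rook pays $6.45 × 160 = $1032.00
Slot 3: Cinder pays $4.87 × 80 = $389.60
Total = $6529.10

Total revenue: $6529.10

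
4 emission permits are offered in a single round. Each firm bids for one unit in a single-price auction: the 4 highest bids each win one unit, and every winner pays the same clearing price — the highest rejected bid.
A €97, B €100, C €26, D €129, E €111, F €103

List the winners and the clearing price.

D, E, F, B; each pays €97

Bids ranked high→low: 129 (D), 111 (E), 103 (F), 100 (B), 97 (A), 26 (C)
Top 4: D, E, F, B.
Clearing price = highest rejected bid = €97.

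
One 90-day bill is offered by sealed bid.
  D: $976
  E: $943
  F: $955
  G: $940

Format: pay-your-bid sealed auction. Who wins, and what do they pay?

D pays $976

Pay-your-bid sealed auction: the highest bidder wins and pays their own bid.
Sorting bids: 976 (D) > 955 (F) > 943 (E) > 940 (G)
First-price: D pays what they bid, $976.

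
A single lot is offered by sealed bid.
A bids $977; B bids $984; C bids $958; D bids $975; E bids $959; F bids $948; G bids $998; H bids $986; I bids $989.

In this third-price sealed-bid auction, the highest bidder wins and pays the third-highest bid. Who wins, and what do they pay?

G pays $986

Sorting bids: 998 (G) > 989 (I) > 986 (H) > 984 (B) > 977 (A) > 975 (D) > …
G wins; payment is bid #3 in the ranking = $986.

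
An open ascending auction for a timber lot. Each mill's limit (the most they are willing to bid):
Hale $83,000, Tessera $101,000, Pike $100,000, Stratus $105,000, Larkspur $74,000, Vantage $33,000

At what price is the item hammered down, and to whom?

Stratus wins at $101,000

Limits in order: 105,000 (Stratus) > 101,000 (Tessera) > 100,000 (Pike) > 83,000 (Hale) > 74,000 (Larkspur) > 33,000 (Vantage)
Once the price passes $101,000, only Stratus is left; the hammer falls at Tessera's limit of $101,000.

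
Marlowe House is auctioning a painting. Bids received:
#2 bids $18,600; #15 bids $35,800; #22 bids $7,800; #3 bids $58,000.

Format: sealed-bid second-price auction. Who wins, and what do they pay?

#3 pays $35,800

Sealed-bid second-price auction: the highest bidder wins and pays the second-highest bid.
Bids in order: 58,000 (#3) > 35,800 (#15) > 18,600 (#2) > 7,800 (#22)
#3 wins with the highest bid; price is set by the runner-up at $35,800.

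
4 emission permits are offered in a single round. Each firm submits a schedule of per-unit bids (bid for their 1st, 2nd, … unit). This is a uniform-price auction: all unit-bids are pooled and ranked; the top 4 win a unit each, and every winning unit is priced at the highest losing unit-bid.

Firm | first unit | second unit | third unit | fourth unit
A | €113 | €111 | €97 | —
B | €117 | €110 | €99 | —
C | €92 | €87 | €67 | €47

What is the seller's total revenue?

Total revenue: €396

All unit-bids, highest first — top 4: 117 (B-1), 113 (A-1), 111 (A-2), 110 (B-2)
The (k+1)-th unit-bid is €99.
Allocation: A 2, B 2. Every unit priced at €99.
Revenue = 4 × 99 = €396.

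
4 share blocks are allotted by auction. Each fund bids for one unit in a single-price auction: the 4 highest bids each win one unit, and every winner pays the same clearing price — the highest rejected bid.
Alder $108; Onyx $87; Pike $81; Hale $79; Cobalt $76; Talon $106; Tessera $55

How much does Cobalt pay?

Sorting: 108 (Alder), 106 (Talon), 87 (Onyx), 81 (Pike), 79 (Hale), 76 (Cobalt), …
Top 4: Alder, Talon, Onyx, Pike.
Highest unsuccessful bid: $79 → clearing price.
Cobalt does not win → pays $0.

Cobalt pays $0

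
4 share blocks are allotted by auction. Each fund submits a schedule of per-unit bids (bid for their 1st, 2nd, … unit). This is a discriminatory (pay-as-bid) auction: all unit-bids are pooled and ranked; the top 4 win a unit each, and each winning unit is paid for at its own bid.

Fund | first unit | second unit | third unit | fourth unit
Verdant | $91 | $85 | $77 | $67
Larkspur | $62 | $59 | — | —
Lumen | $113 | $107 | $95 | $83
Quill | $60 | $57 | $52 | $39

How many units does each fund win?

Lumen 3, Verdant 1

Pooled unit-bids ranked (top 4): 113 (Lumen-1), 107 (Lumen-2), 95 (Lumen-3), 91 (Verdant-1)
Next rejected bid: $85 (not a price — pay-as-bid).
Allocation: Lumen 3, Verdant 1.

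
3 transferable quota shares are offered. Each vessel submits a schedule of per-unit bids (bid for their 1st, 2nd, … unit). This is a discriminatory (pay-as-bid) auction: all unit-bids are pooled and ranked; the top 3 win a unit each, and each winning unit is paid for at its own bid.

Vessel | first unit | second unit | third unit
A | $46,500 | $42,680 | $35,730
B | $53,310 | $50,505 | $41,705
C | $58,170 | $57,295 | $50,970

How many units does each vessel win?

Pooled unit-bids ranked (top 3): 58,170 (C-1), 57,295 (C-2), 53,310 (B-1)
Next rejected bid: $50,970 (not a price — pay-as-bid).
Allocation: B 1, C 2.

B 1, C 2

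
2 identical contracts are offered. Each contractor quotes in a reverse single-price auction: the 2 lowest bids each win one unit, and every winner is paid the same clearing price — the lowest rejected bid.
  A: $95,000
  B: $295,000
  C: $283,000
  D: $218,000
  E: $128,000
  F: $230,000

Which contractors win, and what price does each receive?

A, E; each is paid $218,000

Bids ranked low→high: 95,000 (A), 128,000 (E), 218,000 (D), 230,000 (F), …
The 2 lowest are A, E.
First losing bid is D's $218,000, which sets the uniform price.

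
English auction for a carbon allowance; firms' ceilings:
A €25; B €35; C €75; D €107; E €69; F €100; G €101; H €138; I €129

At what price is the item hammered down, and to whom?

Rule: the price rises until one bidder remains; the winner pays the price at which the last rival dropped out.
Limits ranked: 138 (H) > 129 (I) > 107 (D) > 101 (G) > 100 (F) > 75 (C) > …
Once the price passes €129, only H is left; the hammer falls at I's limit of €129.

H wins at €129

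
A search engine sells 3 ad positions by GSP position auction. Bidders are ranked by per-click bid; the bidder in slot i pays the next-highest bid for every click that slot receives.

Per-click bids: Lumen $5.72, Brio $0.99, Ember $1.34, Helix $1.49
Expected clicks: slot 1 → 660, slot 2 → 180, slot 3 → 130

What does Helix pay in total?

Helix pays $241.20

Per-click bids in order: $5.72 (Lumen) > $1.49 (Helix) > $1.34 (Ember) > $0.99 (Brio)
Helix holds slot 2 → pays next bid $1.34 × 180 clicks = $241.20.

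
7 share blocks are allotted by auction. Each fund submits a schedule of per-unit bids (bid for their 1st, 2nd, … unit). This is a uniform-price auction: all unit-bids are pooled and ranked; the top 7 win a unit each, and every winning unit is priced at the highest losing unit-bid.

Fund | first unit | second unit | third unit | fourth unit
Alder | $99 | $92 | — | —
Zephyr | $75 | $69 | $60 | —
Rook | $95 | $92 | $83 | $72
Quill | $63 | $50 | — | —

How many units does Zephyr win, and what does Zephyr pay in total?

Pooled unit-bids ranked (top 7): 99 (Alder-1), 95 (Rook-1), 92 (Alder-2), 92 (Rook-2), 83 (Rook-3), 75 (Zephyr-1), 72 (Rook-4)
The (k+1)-th unit-bid is $69.
Zephyr wins 1 unit(s) at $69 each.

Zephyr: 1 unit, pays $69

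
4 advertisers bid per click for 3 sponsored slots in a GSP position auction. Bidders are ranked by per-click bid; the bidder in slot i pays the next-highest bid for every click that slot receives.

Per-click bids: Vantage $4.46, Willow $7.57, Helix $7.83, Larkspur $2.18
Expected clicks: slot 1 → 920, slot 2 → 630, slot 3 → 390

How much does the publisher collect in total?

Sorting advertisers: $7.83 (Helix) > $7.57 (Willow) > $4.46 (Vantage) > $2.18 (Larkspur)
Slot 1: Helix pays $7.57 × 920 = $6964.40
Slot 2: Willow pays $4.46 × 630 = $2809.80
Slot 3: Vantage pays $2.18 × 390 = $850.20
Total = $10624.40

Total revenue: $10624.40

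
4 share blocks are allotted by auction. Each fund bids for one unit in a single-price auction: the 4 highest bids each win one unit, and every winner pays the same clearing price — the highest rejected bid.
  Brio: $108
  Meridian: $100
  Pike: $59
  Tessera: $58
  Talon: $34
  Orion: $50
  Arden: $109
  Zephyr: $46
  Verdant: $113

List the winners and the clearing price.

Verdant, Arden, Brio, Meridian; each pays $59

Ordering the bids: 113 (Verdant), 109 (Arden), 108 (Brio), 100 (Meridian), 59 (Pike), 58 (Tessera), …
Winners (4 units): Verdant, Arden, Brio, Meridian.
Highest unsuccessful bid: $59 → clearing price.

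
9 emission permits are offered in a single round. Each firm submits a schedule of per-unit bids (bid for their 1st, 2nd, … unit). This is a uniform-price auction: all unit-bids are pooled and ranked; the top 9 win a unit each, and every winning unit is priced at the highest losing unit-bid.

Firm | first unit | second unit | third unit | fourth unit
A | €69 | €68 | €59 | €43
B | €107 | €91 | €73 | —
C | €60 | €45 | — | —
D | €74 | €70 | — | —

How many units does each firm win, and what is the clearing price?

Merging the schedules and taking the best 9: 107 (B-1), 91 (B-2), 74 (D-1), 73 (B-3), 70 (D-2), 69 (A-1), 68 (A-2), 60 (C-1), 59 (A-3)
Highest rejected unit-bid = €45.
Allocation: A 3, B 3, C 1, D 2.

A 3, B 3, C 1, D 2; clearing price €45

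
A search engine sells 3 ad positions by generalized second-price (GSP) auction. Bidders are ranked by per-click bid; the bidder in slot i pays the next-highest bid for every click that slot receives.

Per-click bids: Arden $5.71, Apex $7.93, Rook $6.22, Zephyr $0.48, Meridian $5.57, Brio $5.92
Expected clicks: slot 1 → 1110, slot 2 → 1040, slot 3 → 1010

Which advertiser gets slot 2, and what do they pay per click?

Sorting advertisers: $7.93 (Apex) > $6.22 (Rook) > $5.92 (Brio) > $5.71 (Arden) > …
Slot 2 goes to the second-ranked bidder, Rook, who pays the next bid down: $5.92/click.

Rook; $5.92 per click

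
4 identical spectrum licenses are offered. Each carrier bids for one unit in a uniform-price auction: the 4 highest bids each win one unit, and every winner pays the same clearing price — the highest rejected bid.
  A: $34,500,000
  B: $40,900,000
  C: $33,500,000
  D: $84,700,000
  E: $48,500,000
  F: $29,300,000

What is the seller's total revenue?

Total revenue: $134,000,000

Bids ranked high→low: 84,700,000 (D), 48,500,000 (E), 40,900,000 (B), 34,500,000 (A), 33,500,000 (C), 29,300,000 (F)
Top 4: D, E, B, A.
Clearing price = highest rejected bid = $33,500,000.
Total revenue = 4 × $33,500,000 = $134,000,000.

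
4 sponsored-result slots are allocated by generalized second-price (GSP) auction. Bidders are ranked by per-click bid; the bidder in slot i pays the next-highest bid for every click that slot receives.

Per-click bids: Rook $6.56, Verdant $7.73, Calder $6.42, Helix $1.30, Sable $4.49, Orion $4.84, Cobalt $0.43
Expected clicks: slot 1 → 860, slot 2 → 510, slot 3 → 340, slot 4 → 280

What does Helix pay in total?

Per-click bids in order: $7.73 (Verdant) > $6.56 (Rook) > $6.42 (Calder) > $4.84 (Orion) > $4.49 (Sable) > …
Helix ranks below slot 4 → no slot, pays nothing.

Helix pays $0.00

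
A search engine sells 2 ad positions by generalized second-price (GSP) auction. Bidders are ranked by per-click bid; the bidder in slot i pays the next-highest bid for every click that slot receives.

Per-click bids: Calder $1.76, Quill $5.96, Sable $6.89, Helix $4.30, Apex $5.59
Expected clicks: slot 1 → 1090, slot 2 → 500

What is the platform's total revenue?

Total revenue: $9291.40

Ranked by bid: $6.89 (Sable) > $5.96 (Quill) > $5.59 (Apex) > …
Slot 1: Sable pays $5.96 × 1090 = $6496.40
Slot 2: Quill pays $5.59 × 500 = $2795.00
Total = $9291.40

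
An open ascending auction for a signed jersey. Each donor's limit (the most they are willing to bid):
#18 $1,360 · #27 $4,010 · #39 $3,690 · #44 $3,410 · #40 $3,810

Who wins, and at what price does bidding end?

Rule: the price rises until one bidder remains; the winner pays the price at which the last rival dropped out.
Limits in order: 4,010 (#27) > 3,810 (#40) > 3,690 (#39) > 3,410 (#44) > 1,360 (#18)
#40 is the last rival to drop out, at $3,810; #27 remains and wins at that price.

#27 wins at $3,810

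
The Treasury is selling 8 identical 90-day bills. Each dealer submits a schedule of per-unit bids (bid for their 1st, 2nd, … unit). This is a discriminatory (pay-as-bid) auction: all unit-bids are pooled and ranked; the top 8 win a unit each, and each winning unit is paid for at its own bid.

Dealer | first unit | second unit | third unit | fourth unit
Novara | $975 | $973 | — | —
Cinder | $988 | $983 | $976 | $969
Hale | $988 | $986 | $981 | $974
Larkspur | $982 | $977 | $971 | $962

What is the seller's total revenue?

All unit-bids, highest first — top 8: 988 (Cinder-1), 988 (Hale-1), 986 (Hale-2), 983 (Cinder-2), 982 (Larkspur-1), 981 (Hale-3), 977 (Larkspur-2), 976 (Cinder-3)
Next rejected bid: $975 (not a price — pay-as-bid).
Each winning unit pays its own bid.
Revenue = 988 + 988 + 986 + 983 + 982 + 981 + 977 + 976 = $7,861.

Total revenue: $7,861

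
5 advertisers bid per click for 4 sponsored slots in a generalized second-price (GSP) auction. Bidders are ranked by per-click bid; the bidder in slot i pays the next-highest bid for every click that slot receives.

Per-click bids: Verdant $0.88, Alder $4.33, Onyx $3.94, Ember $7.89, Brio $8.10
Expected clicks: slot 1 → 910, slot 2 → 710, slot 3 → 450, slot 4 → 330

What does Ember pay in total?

Ember pays $3074.30

Ranked by bid: $8.10 (Brio) > $7.89 (Ember) > $4.33 (Alder) > $3.94 (Onyx) > $0.88 (Verdant)
Ember holds slot 2 → pays next bid $4.33 × 710 clicks = $3074.30.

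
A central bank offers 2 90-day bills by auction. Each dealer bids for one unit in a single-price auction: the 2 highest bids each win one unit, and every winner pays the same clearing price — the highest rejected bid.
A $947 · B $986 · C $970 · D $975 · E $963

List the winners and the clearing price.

B, D; each pays $970

Bids ranked high→low: 986 (B), 975 (D), 970 (C), 963 (E), …
Top 2: B, D.
Highest unsuccessful bid: $970 → clearing price.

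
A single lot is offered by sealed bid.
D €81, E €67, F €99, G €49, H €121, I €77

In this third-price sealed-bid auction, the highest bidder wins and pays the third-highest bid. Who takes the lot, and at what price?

H pays €81

Sorting bids: 121 (H) > 99 (F) > 81 (D) > 77 (I) > 67 (E) > 49 (G)
H is highest; pays the third-highest bid, €81.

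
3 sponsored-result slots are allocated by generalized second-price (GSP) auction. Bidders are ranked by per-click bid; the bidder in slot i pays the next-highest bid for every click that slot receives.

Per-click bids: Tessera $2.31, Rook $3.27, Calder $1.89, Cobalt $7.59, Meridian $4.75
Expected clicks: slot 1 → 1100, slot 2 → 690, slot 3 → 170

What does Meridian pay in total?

Meridian pays $2256.30

Sorting advertisers: $7.59 (Cobalt) > $4.75 (Meridian) > $3.27 (Rook) > $2.31 (Tessera) > …
Meridian holds slot 2 → pays next bid $3.27 × 690 clicks = $2256.30.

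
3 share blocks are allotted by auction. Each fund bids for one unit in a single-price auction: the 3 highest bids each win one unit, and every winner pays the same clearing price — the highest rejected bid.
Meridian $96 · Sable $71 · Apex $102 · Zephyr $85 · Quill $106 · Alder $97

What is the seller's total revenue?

Ordering the bids: 106 (Quill), 102 (Apex), 97 (Alder), 96 (Meridian), 85 (Zephyr), …
Winners (3 units): Quill, Apex, Alder.
Highest unsuccessful bid: $96 → clearing price.
Total revenue = 3 × $96 = $288.

Total revenue: $288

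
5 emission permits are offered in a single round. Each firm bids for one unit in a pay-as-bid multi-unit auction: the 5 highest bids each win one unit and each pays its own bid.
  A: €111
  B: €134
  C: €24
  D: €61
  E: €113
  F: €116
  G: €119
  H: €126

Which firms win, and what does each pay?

Ordering the bids: 134 (B), 126 (H), 119 (G), 116 (F), 113 (E), 111 (A), 61 (D), …
Top 5: B, H, G, F, E.
Each winner pays its own bid: B €134, H €126, G €119, F €116, E €113.

B €134, H €126, G €119, F €116, E €113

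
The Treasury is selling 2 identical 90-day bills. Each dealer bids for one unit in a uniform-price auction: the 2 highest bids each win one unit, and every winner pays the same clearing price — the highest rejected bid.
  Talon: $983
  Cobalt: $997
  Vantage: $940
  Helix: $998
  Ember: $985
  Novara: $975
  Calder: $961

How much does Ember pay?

Ember pays $0

Sorting: 998 (Helix), 997 (Cobalt), 985 (Ember), 983 (Talon), …
Winners (2 units): Helix, Cobalt.
First losing bid is Ember's $985, which sets the uniform price.
Ember does not win → pays $0.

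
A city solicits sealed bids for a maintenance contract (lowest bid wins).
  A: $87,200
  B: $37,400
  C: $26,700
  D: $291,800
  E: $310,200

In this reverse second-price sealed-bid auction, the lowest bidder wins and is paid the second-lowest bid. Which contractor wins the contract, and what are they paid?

C is paid $37,400

Rule: the lowest bidder wins and is paid the second-lowest bid.
Bids in order: 26,700 (C) < 37,400 (B) < 87,200 (A) < 291,800 (D) < 310,200 (E)
Second-price: C is paid B's bid of $37,400.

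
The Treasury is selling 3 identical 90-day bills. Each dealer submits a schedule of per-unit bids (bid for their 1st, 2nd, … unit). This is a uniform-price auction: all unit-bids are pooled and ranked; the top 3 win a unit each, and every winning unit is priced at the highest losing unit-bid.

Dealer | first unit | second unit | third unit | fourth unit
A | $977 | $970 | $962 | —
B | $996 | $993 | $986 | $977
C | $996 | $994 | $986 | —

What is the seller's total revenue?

Pooled unit-bids ranked (top 3): 996 (B-1), 996 (C-1), 994 (C-2)
First bid not allocated: $993.
Allocation: B 1, C 2. Every unit priced at $993.
Revenue = 3 × 993 = $2,979.

Total revenue: $2,979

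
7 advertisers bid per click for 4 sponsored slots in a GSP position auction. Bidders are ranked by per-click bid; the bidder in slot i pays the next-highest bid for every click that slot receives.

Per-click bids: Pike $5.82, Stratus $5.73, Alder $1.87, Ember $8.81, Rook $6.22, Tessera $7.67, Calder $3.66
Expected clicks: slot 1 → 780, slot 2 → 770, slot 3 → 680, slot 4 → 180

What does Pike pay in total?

Per-click bids in order: $8.81 (Ember) > $7.67 (Tessera) > $6.22 (Rook) > $5.82 (Pike) > $5.73 (Stratus) > …
Pike holds slot 4 → pays next bid $5.73 × 180 clicks = $1031.40.

Pike pays $1031.40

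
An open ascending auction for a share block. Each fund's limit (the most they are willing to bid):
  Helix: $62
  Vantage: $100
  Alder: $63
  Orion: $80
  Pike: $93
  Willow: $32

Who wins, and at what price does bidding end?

Limits ranked: 100 (Vantage) > 93 (Pike) > 80 (Orion) > 63 (Alder) > 62 (Helix) > 32 (Willow)
Once the price passes $93, only Vantage is left; the hammer falls at Pike's limit of $93.

Vantage wins at $93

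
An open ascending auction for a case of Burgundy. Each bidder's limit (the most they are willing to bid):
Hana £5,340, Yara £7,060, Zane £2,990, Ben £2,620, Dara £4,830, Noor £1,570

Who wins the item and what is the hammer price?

Yara wins at £5,340

Limits ranked: 7,060 (Yara) > 5,340 (Hana) > 4,830 (Dara) > 2,990 (Zane) > 2,620 (Ben) > 1,570 (Noor)
Hana is the last rival to drop out, at £5,340; Yara remains and wins at that price.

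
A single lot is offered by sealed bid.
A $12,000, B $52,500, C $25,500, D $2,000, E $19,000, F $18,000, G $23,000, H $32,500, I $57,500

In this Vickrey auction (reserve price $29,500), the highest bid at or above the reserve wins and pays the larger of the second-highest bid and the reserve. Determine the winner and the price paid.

Vickrey auction (reserve price $29,500): the highest bid at or above the reserve wins and pays the larger of the second-highest bid and the reserve.
Bids in order: 57,500 (I) > 52,500 (B) > 32,500 (H) > 25,500 (C) > 23,000 (G) > 19,000 (E) > …
I has the top bid at or above the reserve ($57,500).
max(second-highest $52,500, reserve $29,500) = $52,500; the reserve does not bind.

I pays $52,500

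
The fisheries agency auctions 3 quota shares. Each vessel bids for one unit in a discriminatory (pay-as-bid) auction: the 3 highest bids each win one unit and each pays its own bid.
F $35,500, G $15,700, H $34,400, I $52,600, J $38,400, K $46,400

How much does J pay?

Sorting: 52,600 (I), 46,400 (K), 38,400 (J), 35,500 (F), 34,400 (H), …
Winners (3 units): I, K, J.
J wins → own bid $38,400.

J pays $38,400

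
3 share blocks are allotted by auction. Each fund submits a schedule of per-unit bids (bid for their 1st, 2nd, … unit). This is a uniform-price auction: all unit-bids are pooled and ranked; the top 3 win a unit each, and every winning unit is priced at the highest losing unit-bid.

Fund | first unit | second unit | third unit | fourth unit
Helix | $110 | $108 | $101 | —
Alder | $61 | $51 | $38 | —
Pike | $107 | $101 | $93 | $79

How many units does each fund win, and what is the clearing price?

Helix 2, Pike 1; clearing price $101

Pooled unit-bids ranked (top 3): 110 (Helix-1), 108 (Helix-2), 107 (Pike-1)
First bid not allocated: $101.
Allocation: Helix 2, Pike 1.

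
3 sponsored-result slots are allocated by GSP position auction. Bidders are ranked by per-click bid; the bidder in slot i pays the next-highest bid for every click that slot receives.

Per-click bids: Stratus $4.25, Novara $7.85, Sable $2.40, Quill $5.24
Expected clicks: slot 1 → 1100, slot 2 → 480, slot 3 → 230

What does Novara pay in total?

Novara pays $5764.00

Per-click bids in order: $7.85 (Novara) > $5.24 (Quill) > $4.25 (Stratus) > $2.40 (Sable)
Novara holds slot 1 → pays next bid $5.24 × 1100 clicks = $5764.00.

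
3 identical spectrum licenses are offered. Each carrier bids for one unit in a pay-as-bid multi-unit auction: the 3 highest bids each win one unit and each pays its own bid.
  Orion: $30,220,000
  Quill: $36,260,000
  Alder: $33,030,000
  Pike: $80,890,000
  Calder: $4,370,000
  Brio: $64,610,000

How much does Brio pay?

Brio pays $64,610,000

Ordering the bids: 80,890,000 (Pike), 64,610,000 (Brio), 36,260,000 (Quill), 33,030,000 (Alder), 30,220,000 (Orion), …
The 3 highest are Pike, Brio, Quill.
Brio wins → own bid $64,610,000.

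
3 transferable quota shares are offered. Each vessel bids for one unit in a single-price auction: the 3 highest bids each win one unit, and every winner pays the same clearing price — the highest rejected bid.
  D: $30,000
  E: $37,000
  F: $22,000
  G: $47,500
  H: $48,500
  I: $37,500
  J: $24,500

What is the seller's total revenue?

Sorting: 48,500 (H), 47,500 (G), 37,500 (I), 37,000 (E), 30,000 (D), …
Top 3: H, G, I.
Clearing price = highest rejected bid = $37,000.
Total revenue = 3 × $37,000 = $111,000.

Total revenue: $111,000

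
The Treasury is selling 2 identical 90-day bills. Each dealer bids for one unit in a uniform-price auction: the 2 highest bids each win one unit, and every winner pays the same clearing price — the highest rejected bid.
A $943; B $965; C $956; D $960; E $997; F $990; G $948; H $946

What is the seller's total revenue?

Sorting: 997 (E), 990 (F), 965 (B), 960 (D), …
Top 2: E, F.
Highest unsuccessful bid: $965 → clearing price.
Total revenue = 2 × $965 = $1,930.

Total revenue: $1,930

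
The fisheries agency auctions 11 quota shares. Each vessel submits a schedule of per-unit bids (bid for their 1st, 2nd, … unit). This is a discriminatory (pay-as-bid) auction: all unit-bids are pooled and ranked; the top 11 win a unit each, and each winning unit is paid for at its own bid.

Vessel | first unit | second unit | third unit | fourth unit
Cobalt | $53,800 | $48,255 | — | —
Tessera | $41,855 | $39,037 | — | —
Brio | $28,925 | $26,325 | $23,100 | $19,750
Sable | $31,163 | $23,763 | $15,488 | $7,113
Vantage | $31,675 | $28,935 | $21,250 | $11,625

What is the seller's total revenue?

All unit-bids, highest first — top 11: 53,800 (Cobalt-1), 48,255 (Cobalt-2), 41,855 (Tessera-1), 39,037 (Tessera-2), 31,675 (Vantage-1), 31,163 (Sable-1), 28,935 (Vantage-2), 28,925 (Brio-1), 26,325 (Brio-2), 23,763 (Sable-2), 23,100 (Brio-3)
Next rejected bid: $21,250 (not a price — pay-as-bid).
Each winning unit pays its own bid.
Revenue = 53,800 + 48,255 + 41,855 + 39,037 + 31,675 + 31,163 + 28,935 + 28,925 + 26,325 + 23,763 + 23,100 = $376,833.

Total revenue: $376,833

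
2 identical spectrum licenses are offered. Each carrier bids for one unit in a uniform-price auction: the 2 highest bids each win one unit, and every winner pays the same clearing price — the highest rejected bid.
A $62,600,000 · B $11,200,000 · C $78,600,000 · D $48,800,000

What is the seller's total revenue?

Bids ranked high→low: 78,600,000 (C), 62,600,000 (A), 48,800,000 (D), 11,200,000 (B)
The 2 highest are C, A.
Highest unsuccessful bid: $48,800,000 → clearing price.
Total revenue = 2 × $48,800,000 = $97,600,000.

Total revenue: $97,600,000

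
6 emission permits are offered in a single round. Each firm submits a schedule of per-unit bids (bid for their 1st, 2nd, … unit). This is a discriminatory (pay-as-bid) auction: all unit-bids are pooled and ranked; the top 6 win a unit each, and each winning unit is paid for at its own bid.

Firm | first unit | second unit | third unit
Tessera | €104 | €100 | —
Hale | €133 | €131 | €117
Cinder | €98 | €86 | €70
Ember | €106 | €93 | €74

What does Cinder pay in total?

Cinder pays €0

Merging the schedules and taking the best 6: 133 (Hale-1), 131 (Hale-2), 117 (Hale-3), 106 (Ember-1), 104 (Tessera-1), 100 (Tessera-2)
Next rejected bid: €98 (not a price — pay-as-bid).
Cinder wins no units.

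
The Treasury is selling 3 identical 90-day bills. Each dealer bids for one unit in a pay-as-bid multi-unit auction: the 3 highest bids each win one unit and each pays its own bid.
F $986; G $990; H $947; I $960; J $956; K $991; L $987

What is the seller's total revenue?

Sorting: 991 (K), 990 (G), 987 (L), 986 (F), 960 (I), …
The 3 highest are K, G, L.
Total revenue = 991 + 990 + 987 = $2,968.

Total revenue: $2,968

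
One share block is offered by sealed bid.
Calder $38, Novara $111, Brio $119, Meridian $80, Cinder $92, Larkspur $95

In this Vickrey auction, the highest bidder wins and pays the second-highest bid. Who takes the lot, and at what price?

Rule: the highest bidder wins and pays the second-highest bid.
Sorting bids: 119 (Brio) > 111 (Novara) > 95 (Larkspur) > 92 (Cinder) > 80 (Meridian) > 38 (Calder)
Brio is highest; pays the second-highest bid, $111.

Brio pays $111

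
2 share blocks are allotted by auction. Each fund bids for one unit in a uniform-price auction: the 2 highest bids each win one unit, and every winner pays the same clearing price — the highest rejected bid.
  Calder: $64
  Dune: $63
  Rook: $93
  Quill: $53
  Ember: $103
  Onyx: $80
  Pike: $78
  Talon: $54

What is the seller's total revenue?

Ordering the bids: 103 (Ember), 93 (Rook), 80 (Onyx), 78 (Pike), …
Winners (2 units): Ember, Rook.
Clearing price = highest rejected bid = $80.
Total revenue = 2 × $80 = $160.

Total revenue: $160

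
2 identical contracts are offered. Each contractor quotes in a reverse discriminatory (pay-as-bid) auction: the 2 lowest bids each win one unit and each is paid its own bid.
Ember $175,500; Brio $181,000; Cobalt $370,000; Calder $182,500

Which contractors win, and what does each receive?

Sorting: 175,500 (Ember), 181,000 (Brio), 182,500 (Calder), 370,000 (Cobalt)
Lowest 2: Ember, Brio.
Each winner is paid its own bid: Ember $175,500, Brio $181,000.

Ember $175,500, Brio $181,000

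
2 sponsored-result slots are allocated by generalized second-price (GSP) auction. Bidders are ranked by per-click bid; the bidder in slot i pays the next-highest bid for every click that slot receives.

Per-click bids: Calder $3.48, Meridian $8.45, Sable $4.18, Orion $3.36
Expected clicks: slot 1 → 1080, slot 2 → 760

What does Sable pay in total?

Sable pays $2644.80

Ranked by bid: $8.45 (Meridian) > $4.18 (Sable) > $3.48 (Calder) > …
Sable holds slot 2 → pays next bid $3.48 × 760 clicks = $2644.80.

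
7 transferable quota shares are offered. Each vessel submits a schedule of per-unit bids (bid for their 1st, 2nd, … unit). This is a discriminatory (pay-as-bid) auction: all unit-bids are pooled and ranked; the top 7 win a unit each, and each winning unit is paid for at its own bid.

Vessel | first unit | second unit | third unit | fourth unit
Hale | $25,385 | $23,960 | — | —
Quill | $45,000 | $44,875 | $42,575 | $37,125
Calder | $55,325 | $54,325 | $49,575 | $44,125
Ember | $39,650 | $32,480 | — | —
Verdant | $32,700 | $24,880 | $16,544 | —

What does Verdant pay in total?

Merging the schedules and taking the best 7: 55,325 (Calder-1), 54,325 (Calder-2), 49,575 (Calder-3), 45,000 (Quill-1), 44,875 (Quill-2), 44,125 (Calder-4), 42,575 (Quill-3)
Next rejected bid: $39,650 (not a price — pay-as-bid).
Verdant wins no units.

Verdant pays $0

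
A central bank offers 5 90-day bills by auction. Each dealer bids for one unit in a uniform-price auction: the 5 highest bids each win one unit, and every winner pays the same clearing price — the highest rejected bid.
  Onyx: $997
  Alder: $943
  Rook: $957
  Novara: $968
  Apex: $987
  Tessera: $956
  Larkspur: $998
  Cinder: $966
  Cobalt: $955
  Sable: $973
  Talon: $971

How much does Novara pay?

Novara pays $0

Ordering the bids: 998 (Larkspur), 997 (Onyx), 987 (Apex), 973 (Sable), 971 (Talon), 968 (Novara), 966 (Cinder), …
Winners (5 units): Larkspur, Onyx, Apex, Sable, Talon.
Highest unsuccessful bid: $968 → clearing price.
Novara does not win → pays $0.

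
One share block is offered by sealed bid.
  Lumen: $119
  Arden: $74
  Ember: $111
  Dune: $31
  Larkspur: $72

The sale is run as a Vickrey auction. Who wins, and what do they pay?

Bids ranked: 119 (Lumen) > 111 (Ember) > 74 (Arden) > 72 (Larkspur) > 31 (Dune)
Lumen is highest; pays the second-highest bid, $111.

Lumen pays $111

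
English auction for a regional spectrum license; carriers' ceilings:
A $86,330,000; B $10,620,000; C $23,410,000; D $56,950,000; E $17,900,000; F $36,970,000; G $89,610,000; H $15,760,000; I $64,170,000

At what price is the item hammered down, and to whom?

G wins at $86,330,000

Rule: the price rises until one bidder remains; the winner pays the price at which the last rival dropped out.
Limits in order: 89,610,000 (G) > 86,330,000 (A) > 64,170,000 (I) > 56,950,000 (D) > 36,970,000 (F) > 23,410,000 (C) > …
Bidding ends when A exits at $86,330,000; G takes it.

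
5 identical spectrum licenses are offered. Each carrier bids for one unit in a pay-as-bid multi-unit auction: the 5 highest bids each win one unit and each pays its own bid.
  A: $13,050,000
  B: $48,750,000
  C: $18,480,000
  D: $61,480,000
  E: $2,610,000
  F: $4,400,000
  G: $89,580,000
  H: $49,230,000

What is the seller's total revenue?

Bids ranked high→low: 89,580,000 (G), 61,480,000 (D), 49,230,000 (H), 48,750,000 (B), 18,480,000 (C), 13,050,000 (A), 4,400,000 (F), …
The 5 highest are G, D, H, B, C.
Total revenue = 89,580,000 + 61,480,000 + 49,230,000 + 48,750,000 + 18,480,000 = $267,520,000.

Total revenue: $267,520,000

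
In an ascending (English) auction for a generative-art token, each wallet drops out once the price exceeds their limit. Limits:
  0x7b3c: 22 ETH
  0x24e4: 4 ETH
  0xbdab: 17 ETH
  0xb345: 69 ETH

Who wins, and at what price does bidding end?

0xb345 wins at 22 ETH

Limits ranked: 69 (0xb345) > 22 (0x7b3c) > 17 (0xbdab) > 4 (0x24e4)
Bidding ends when 0x7b3c exits at 22 ETH; 0xb345 takes it.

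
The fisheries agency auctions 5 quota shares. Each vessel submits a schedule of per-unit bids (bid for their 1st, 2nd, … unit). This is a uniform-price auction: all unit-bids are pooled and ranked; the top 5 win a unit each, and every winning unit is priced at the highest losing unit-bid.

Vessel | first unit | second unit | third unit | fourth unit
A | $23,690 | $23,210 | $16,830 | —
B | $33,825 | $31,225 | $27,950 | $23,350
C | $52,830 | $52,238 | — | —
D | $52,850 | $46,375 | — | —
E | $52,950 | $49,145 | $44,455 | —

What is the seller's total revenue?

Pooled unit-bids ranked (top 5): 52,950 (E-1), 52,850 (D-1), 52,830 (C-1), 52,238 (C-2), 49,145 (E-2)
Highest rejected unit-bid = $46,375.
Allocation: C 2, D 1, E 2. Every unit priced at $46,375.
Revenue = 5 × 46,375 = $231,875.

Total revenue: $231,875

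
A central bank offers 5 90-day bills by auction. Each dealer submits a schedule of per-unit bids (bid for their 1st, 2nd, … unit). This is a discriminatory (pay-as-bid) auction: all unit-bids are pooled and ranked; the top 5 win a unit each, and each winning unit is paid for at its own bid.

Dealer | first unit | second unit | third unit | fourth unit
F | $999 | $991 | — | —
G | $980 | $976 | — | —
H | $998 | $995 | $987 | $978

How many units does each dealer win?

Merging the schedules and taking the best 5: 999 (F-1), 998 (H-1), 995 (H-2), 991 (F-2), 987 (H-3)
Next rejected bid: $980 (not a price — pay-as-bid).
Allocation: F 2, H 3.

F 2, H 3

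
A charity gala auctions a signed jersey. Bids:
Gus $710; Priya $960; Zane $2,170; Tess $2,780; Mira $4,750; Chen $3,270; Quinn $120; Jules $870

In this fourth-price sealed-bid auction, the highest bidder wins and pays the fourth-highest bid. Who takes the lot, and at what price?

Mira pays $2,170

Sorting bids: 4,750 (Mira) > 3,270 (Chen) > 2,780 (Tess) > 2,170 (Zane) > 960 (Priya) > 870 (Jules) > …
Mira is highest; pays the fourth-highest bid, $2,170.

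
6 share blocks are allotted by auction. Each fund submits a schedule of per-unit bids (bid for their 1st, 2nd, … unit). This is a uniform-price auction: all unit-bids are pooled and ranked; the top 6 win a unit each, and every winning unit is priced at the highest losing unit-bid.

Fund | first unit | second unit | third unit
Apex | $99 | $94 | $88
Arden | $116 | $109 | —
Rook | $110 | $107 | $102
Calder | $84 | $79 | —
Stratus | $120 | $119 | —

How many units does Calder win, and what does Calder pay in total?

Merging the schedules and taking the best 6: 120 (Stratus-1), 119 (Stratus-2), 116 (Arden-1), 110 (Rook-1), 109 (Arden-2), 107 (Rook-2)
The (k+1)-th unit-bid is $102.
Calder wins 0 unit(s) at $102 each.

Calder: 0 units, pays $0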